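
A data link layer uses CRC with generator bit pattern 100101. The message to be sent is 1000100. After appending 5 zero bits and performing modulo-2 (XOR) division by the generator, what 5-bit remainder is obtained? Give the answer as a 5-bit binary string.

10011

Append 5 zeros: 100010000000. Divide by 100101 (XOR where the leading bit is 1):
  pos 0: 100010 XOR 100101 = 000111
  pos 3: 111000 XOR 100101 = 011101
  pos 4: 111010 XOR 100101 = 011111
  pos 5: 111110 XOR 100101 = 011011
  pos 6: 110110 XOR 100101 = 010011
Remainder (last 5 bits) = 10011. This is the CRC / FCS.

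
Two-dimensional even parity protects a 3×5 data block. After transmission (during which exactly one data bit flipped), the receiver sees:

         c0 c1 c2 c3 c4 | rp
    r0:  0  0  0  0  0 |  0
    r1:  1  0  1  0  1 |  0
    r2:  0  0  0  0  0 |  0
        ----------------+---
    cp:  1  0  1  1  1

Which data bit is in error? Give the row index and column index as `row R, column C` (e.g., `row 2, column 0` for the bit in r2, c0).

row 1, column 3

Recompute each row's even parity and compare to rp:
  r0: data parity 0, sent rp 0 → ok
  r1: data parity 1, sent rp 0 → mismatch
  r2: data parity 0, sent rp 0 → ok
Recompute each column's even parity and compare to cp:
  c0: data parity 1, sent cp 1 → ok
  c1: data parity 0, sent cp 0 → ok
  c2: data parity 1, sent cp 1 → ok
  c3: data parity 0, sent cp 1 → mismatch
  c4: data parity 1, sent cp 1 → ok
Exactly one row (r1) and one column (c3) fail → the flipped bit is at their intersection.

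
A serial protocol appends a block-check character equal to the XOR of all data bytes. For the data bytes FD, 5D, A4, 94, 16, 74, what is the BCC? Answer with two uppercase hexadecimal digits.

F2

XOR the bytes together:
  start with 0xFD
  0xFD ⊕ 0x5D = 0xA0
  0xA0 ⊕ 0xA4 = 0x04
  0x04 ⊕ 0x94 = 0x90
  0x90 ⊕ 0x16 = 0x86
  0x86 ⊕ 0x74 = 0xF2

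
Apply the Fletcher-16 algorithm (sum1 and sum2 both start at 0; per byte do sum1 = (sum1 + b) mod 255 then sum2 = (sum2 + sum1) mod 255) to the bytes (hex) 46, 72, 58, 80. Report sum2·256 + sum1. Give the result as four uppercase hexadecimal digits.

Running sums (mod 255):
  after byte 0 (46): sum1=70, sum2=70
  after byte 1 (72): sum1=184, sum2=254
  after byte 2 (58): sum1=17, sum2=16
  after byte 3 (80): sum1=145, sum2=161
Checksum = sum2·256 + sum1 = 161·256 + 145 = 41361 = 0xA191.

A191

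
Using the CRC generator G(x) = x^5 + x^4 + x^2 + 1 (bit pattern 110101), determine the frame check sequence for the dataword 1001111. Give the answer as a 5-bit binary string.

11001

Append 5 zeros: 100111100000. Divide by 110101 (XOR where the leading bit is 1):
  pos 0: 100111 XOR 110101 = 010010
  pos 1: 100101 XOR 110101 = 010000
  pos 2: 100000 XOR 110101 = 010101
  pos 3: 101010 XOR 110101 = 011111
  pos 4: 111110 XOR 110101 = 001011
  pos 6: 101100 XOR 110101 = 011001
Remainder (last 5 bits) = 11001. This is the CRC / FCS.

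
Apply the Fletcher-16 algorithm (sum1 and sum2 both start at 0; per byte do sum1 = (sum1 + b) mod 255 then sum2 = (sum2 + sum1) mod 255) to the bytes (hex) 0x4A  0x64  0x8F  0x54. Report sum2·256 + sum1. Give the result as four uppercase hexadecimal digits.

C992

Running sums (mod 255):
  after byte 0 (0x4A): sum1=74, sum2=74
  after byte 1 (0x64): sum1=174, sum2=248
  after byte 2 (0x8F): sum1=62, sum2=55
  after byte 3 (0x54): sum1=146, sum2=201
Checksum = sum2·256 + sum1 = 201·256 + 146 = 51602 = 0xC992.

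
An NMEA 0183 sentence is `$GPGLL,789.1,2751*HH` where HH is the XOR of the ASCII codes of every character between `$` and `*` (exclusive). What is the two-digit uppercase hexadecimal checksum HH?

78

XOR the ASCII codes of the payload characters:
  'G' = 0x47 → acc = 0x47
  'P' = 0x50 → acc = 0x17
  'G' = 0x47 → acc = 0x50
  'L' = 0x4C → acc = 0x1C
  'L' = 0x4C → acc = 0x50
  ',' = 0x2C → acc = 0x7C
  '7' = 0x37 → acc = 0x4B
  '8' = 0x38 → acc = 0x73
  '9' = 0x39 → acc = 0x4A
  '.' = 0x2E → acc = 0x64
  '1' = 0x31 → acc = 0x55
  ',' = 0x2C → acc = 0x79
  '2' = 0x32 → acc = 0x4B
  '7' = 0x37 → acc = 0x7C
  '5' = 0x35 → acc = 0x49
  '1' = 0x31 → acc = 0x78
Checksum = 0x78.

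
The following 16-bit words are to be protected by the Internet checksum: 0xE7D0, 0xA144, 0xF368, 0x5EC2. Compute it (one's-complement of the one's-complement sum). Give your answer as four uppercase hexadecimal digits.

24BF

One's-complement addition (fold any carry out of bit 15 back into bit 0):
  0xE7D0 + 0xA144 = 0x18914 → wrap carry → 0x8915
  0x8915 + 0xF368 = 0x17C7D → wrap carry → 0x7C7E
  0x7C7E + 0x5EC2 = 0x0DB40
One's-complement sum = 0xDB40.
Checksum = ~0xDB40 & 0xFFFF = 0x24BF.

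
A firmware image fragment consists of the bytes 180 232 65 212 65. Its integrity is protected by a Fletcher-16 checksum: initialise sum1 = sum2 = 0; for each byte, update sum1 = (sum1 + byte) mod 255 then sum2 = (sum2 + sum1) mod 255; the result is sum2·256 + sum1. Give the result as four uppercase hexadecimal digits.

Running sums (mod 255):
  after byte 0 (180): sum1=180, sum2=180
  after byte 1 (232): sum1=157, sum2=82
  after byte 2 (65): sum1=222, sum2=49
  after byte 3 (212): sum1=179, sum2=228
  after byte 4 (65): sum1=244, sum2=217
Checksum = sum2·256 + sum1 = 217·256 + 244 = 55796 = 0xD9F4.

D9F4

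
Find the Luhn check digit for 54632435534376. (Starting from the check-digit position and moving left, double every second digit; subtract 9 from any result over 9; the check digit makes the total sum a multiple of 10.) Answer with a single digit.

0

Partial digits right→left: 6 7 3 4 3 5 5 3 4 2 3 6 4 5
Double every second digit counting from the check-digit position (so the 1st, 3rd, 5th, ... of the partial from the right).
  doubled (with −9 where >9): 3 6 6 1 8 6 8 → sum 38
  kept as-is: 7 4 5 3 2 6 5 → sum 32
Total = 38 + 32 = 70.
Check digit = (10 − (70 mod 10)) mod 10 = 0.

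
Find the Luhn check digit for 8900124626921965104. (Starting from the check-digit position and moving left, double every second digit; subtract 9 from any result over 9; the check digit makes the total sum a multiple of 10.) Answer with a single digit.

6

Partial digits right→left: 4 0 1 5 6 9 1 2 9 6 2 6 4 2 1 0 0 9 8
Double every second digit counting from the check-digit position (so the 1st, 3rd, 5th, ... of the partial from the right).
  doubled (with −9 where >9): 8 2 3 2 9 4 8 2 0 7 → sum 45
  kept as-is: 0 5 9 2 6 6 2 0 9 → sum 39
Total = 45 + 39 = 84.
Check digit = (10 − (84 mod 10)) mod 10 = 6.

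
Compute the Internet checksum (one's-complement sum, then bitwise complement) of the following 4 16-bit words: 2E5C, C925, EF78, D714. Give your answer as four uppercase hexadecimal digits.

41F0

One's-complement addition (fold any carry out of bit 15 back into bit 0):
  0x2E5C + 0xC925 = 0x0F781
  0xF781 + 0xEF78 = 0x1E6F9 → wrap carry → 0xE6FA
  0xE6FA + 0xD714 = 0x1BE0E → wrap carry → 0xBE0F
One's-complement sum = 0xBE0F.
Checksum = ~0xBE0F & 0xFFFF = 0x41F0.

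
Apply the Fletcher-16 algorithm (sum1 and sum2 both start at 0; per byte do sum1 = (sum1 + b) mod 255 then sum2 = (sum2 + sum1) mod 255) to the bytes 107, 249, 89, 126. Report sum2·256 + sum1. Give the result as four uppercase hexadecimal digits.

CC3D

Running sums (mod 255):
  after byte 0 (107): sum1=107, sum2=107
  after byte 1 (249): sum1=101, sum2=208
  after byte 2 (89): sum1=190, sum2=143
  after byte 3 (126): sum1=61, sum2=204
Checksum = sum2·256 + sum1 = 204·256 + 61 = 52285 = 0xCC3D.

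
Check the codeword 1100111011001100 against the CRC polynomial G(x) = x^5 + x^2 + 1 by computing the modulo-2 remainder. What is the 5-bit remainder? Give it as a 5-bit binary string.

11100

Modulo-2 division of 1100111011001100 by 100101:
  pos 0: 110011 XOR 100101 = 010110
  pos 1: 101101 XOR 100101 = 001000
  pos 3: 100001 XOR 100101 = 000100
  pos 6: 100100 XOR 100101 = 000001
Remainder = 11100 (nonzero — an error is detected).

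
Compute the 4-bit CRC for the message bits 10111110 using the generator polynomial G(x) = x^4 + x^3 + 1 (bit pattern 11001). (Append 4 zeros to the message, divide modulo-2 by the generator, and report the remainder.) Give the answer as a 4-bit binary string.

Append 4 zeros: 101111100000. Divide by 11001 (XOR where the leading bit is 1):
  pos 0: 10111 XOR 11001 = 01110
  pos 1: 11101 XOR 11001 = 00100
  pos 3: 10010 XOR 11001 = 01011
  pos 4: 10110 XOR 11001 = 01111
  pos 5: 11110 XOR 11001 = 00111
  pos 7: 11100 XOR 11001 = 00101
Remainder (last 4 bits) = 0101. This is the CRC / FCS.

0101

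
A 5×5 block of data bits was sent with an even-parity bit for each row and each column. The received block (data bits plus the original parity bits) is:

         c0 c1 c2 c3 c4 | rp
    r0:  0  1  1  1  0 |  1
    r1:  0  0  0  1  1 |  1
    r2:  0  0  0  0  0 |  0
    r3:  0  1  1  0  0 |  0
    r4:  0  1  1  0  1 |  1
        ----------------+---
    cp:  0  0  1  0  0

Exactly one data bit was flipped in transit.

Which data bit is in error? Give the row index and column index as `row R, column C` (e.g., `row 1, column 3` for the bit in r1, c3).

Recompute each row's even parity and compare to rp:
  r0: data parity 1, sent rp 1 → ok
  r1: data parity 0, sent rp 1 → mismatch
  r2: data parity 0, sent rp 0 → ok
  r3: data parity 0, sent rp 0 → ok
  r4: data parity 1, sent rp 1 → ok
Recompute each column's even parity and compare to cp:
  c0: data parity 0, sent cp 0 → ok
  c1: data parity 1, sent cp 0 → mismatch
  c2: data parity 1, sent cp 1 → ok
  c3: data parity 0, sent cp 0 → ok
  c4: data parity 0, sent cp 0 → ok
Exactly one row (r1) and one column (c1) fail → the flipped bit is at their intersection.

row 1, column 1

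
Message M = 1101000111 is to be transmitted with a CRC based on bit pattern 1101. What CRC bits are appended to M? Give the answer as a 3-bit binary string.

001

Append 3 zeros: 1101000111000. Divide by 1101 (XOR where the leading bit is 1):
  pos 0: 1101 XOR 1101 = 0000
  pos 7: 1110 XOR 1101 = 0011
  pos 9: 1100 XOR 1101 = 0001
Remainder (last 3 bits) = 001. This is the CRC / FCS.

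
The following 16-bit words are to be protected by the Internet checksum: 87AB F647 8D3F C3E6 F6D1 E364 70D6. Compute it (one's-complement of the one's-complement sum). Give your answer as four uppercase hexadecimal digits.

E5D8

One's-complement addition (fold any carry out of bit 15 back into bit 0):
  0x87AB + 0xF647 = 0x17DF2 → wrap carry → 0x7DF3
  0x7DF3 + 0x8D3F = 0x10B32 → wrap carry → 0x0B33
  0x0B33 + 0xC3E6 = 0x0CF19
  0xCF19 + 0xF6D1 = 0x1C5EA → wrap carry → 0xC5EB
  0xC5EB + 0xE364 = 0x1A94F → wrap carry → 0xA950
  0xA950 + 0x70D6 = 0x11A26 → wrap carry → 0x1A27
One's-complement sum = 0x1A27.
Checksum = ~0x1A27 & 0xFFFF = 0xE5D8.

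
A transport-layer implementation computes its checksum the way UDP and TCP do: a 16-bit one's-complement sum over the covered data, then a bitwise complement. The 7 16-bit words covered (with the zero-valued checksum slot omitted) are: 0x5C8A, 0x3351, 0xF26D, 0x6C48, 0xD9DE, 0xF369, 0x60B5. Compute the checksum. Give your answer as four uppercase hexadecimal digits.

One's-complement addition (fold any carry out of bit 15 back into bit 0):
  0x5C8A + 0x3351 = 0x08FDB
  0x8FDB + 0xF26D = 0x18248 → wrap carry → 0x8249
  0x8249 + 0x6C48 = 0x0EE91
  0xEE91 + 0xD9DE = 0x1C86F → wrap carry → 0xC870
  0xC870 + 0xF369 = 0x1BBD9 → wrap carry → 0xBBDA
  0xBBDA + 0x60B5 = 0x11C8F → wrap carry → 0x1C90
One's-complement sum = 0x1C90.
Checksum = ~0x1C90 & 0xFFFF = 0xE36F.

E36F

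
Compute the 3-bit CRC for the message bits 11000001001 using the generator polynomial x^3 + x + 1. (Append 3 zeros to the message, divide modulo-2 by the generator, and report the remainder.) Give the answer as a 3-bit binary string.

100

Append 3 zeros: 11000001001000. Divide by 1011 (XOR where the leading bit is 1):
  pos 0: 1100 XOR 1011 = 0111
  pos 1: 1110 XOR 1011 = 0101
  pos 2: 1010 XOR 1011 = 0001
  pos 5: 1010 XOR 1011 = 0001
  pos 8: 1010 XOR 1011 = 0001
Remainder (last 3 bits) = 100. This is the CRC / FCS.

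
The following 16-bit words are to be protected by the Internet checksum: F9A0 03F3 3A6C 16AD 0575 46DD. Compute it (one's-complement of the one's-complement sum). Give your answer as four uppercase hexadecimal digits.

One's-complement addition (fold any carry out of bit 15 back into bit 0):
  0xF9A0 + 0x03F3 = 0x0FD93
  0xFD93 + 0x3A6C = 0x137FF → wrap carry → 0x3800
  0x3800 + 0x16AD = 0x04EAD
  0x4EAD + 0x0575 = 0x05422
  0x5422 + 0x46DD = 0x09AFF
One's-complement sum = 0x9AFF.
Checksum = ~0x9AFF & 0xFFFF = 0x6500.

6500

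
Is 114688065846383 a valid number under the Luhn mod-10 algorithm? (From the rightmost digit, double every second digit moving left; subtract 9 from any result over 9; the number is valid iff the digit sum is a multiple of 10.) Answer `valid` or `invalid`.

valid

From the right, keep odd positions and double even positions (subtract 9 from any doubled value over 9):
  doubled (positions 2,4,...): 7 3 7 3 7 3 2 → sum 32
  kept (positions 1,3,...): 3 3 4 5 0 8 4 1 → sum 28
Total = 60.
60 mod 10 = 0, so the number is valid.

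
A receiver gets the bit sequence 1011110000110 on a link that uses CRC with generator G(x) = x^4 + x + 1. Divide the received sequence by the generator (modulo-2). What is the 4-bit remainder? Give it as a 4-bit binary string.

Modulo-2 division of 1011110000110 by 10011:
  pos 0: 10111 XOR 10011 = 00100
  pos 2: 10010 XOR 10011 = 00001
  pos 6: 10001 XOR 10011 = 00010
Remainder = 1010 (nonzero — an error is detected).

1010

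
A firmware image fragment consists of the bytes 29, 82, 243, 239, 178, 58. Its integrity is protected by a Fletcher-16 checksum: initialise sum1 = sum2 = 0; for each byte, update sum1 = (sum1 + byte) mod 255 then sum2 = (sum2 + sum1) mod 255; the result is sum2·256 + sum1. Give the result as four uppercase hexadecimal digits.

8940

Running sums (mod 255):
  after byte 0 (29): sum1=29, sum2=29
  after byte 1 (82): sum1=111, sum2=140
  after byte 2 (243): sum1=99, sum2=239
  after byte 3 (239): sum1=83, sum2=67
  after byte 4 (178): sum1=6, sum2=73
  after byte 5 (58): sum1=64, sum2=137
Checksum = sum2·256 + sum1 = 137·256 + 64 = 35136 = 0x8940.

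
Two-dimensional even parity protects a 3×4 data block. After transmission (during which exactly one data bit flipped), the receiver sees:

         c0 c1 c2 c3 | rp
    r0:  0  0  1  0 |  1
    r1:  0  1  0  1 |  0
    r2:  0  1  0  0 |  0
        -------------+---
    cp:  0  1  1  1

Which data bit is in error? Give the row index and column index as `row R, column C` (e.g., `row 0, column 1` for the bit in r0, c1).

Recompute each row's even parity and compare to rp:
  r0: data parity 1, sent rp 1 → ok
  r1: data parity 0, sent rp 0 → ok
  r2: data parity 1, sent rp 0 → mismatch
Recompute each column's even parity and compare to cp:
  c0: data parity 0, sent cp 0 → ok
  c1: data parity 0, sent cp 1 → mismatch
  c2: data parity 1, sent cp 1 → ok
  c3: data parity 1, sent cp 1 → ok
Exactly one row (r2) and one column (c1) fail → the flipped bit is at their intersection.

row 2, column 1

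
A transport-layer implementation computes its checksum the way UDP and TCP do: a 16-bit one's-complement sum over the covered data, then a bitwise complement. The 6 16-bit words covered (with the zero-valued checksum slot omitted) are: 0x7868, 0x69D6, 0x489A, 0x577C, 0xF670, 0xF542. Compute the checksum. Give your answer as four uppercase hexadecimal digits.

91F6

One's-complement addition (fold any carry out of bit 15 back into bit 0):
  0x7868 + 0x69D6 = 0x0E23E
  0xE23E + 0x489A = 0x12AD8 → wrap carry → 0x2AD9
  0x2AD9 + 0x577C = 0x08255
  0x8255 + 0xF670 = 0x178C5 → wrap carry → 0x78C6
  0x78C6 + 0xF542 = 0x16E08 → wrap carry → 0x6E09
One's-complement sum = 0x6E09.
Checksum = ~0x6E09 & 0xFFFF = 0x91F6.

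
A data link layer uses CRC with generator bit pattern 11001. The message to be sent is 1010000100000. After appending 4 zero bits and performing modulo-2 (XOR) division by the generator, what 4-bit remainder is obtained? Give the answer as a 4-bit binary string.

1011

Append 4 zeros: 10100001000000000. Divide by 11001 (XOR where the leading bit is 1):
  pos 0: 10100 XOR 11001 = 01101
  pos 1: 11010 XOR 11001 = 00011
  pos 4: 11010 XOR 11001 = 00011
  pos 7: 11000 XOR 11001 = 00001
  pos 11: 10000 XOR 11001 = 01001
  pos 12: 10010 XOR 11001 = 01011
Remainder (last 4 bits) = 1011. This is the CRC / FCS.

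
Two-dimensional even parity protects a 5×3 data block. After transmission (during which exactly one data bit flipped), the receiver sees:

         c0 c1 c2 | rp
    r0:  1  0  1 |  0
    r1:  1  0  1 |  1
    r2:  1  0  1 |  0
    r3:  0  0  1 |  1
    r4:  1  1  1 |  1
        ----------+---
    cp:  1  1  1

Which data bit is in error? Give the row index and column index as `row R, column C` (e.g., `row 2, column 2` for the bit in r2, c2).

Recompute each row's even parity and compare to rp:
  r0: data parity 0, sent rp 0 → ok
  r1: data parity 0, sent rp 1 → mismatch
  r2: data parity 0, sent rp 0 → ok
  r3: data parity 1, sent rp 1 → ok
  r4: data parity 1, sent rp 1 → ok
Recompute each column's even parity and compare to cp:
  c0: data parity 0, sent cp 1 → mismatch
  c1: data parity 1, sent cp 1 → ok
  c2: data parity 1, sent cp 1 → ok
Exactly one row (r1) and one column (c0) fail → the flipped bit is at their intersection.

row 1, column 0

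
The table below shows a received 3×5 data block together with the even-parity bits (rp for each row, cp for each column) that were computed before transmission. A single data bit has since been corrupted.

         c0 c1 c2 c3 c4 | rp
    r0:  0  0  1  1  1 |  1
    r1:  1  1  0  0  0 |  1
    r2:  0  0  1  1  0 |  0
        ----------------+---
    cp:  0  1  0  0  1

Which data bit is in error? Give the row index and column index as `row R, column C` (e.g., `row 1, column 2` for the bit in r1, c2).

row 1, column 0

Recompute each row's even parity and compare to rp:
  r0: data parity 1, sent rp 1 → ok
  r1: data parity 0, sent rp 1 → mismatch
  r2: data parity 0, sent rp 0 → ok
Recompute each column's even parity and compare to cp:
  c0: data parity 1, sent cp 0 → mismatch
  c1: data parity 1, sent cp 1 → ok
  c2: data parity 0, sent cp 0 → ok
  c3: data parity 0, sent cp 0 → ok
  c4: data parity 1, sent cp 1 → ok
Exactly one row (r1) and one column (c0) fail → the flipped bit is at their intersection.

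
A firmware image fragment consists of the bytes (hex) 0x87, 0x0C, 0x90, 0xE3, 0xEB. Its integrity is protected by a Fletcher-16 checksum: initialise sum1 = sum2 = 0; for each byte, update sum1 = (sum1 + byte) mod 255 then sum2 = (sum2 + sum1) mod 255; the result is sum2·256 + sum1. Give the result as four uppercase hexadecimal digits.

Running sums (mod 255):
  after byte 0 (0x87): sum1=135, sum2=135
  after byte 1 (0x0C): sum1=147, sum2=27
  after byte 2 (0x90): sum1=36, sum2=63
  after byte 3 (0xE3): sum1=8, sum2=71
  after byte 4 (0xEB): sum1=243, sum2=59
Checksum = sum2·256 + sum1 = 59·256 + 243 = 15347 = 0x3BF3.

3BF3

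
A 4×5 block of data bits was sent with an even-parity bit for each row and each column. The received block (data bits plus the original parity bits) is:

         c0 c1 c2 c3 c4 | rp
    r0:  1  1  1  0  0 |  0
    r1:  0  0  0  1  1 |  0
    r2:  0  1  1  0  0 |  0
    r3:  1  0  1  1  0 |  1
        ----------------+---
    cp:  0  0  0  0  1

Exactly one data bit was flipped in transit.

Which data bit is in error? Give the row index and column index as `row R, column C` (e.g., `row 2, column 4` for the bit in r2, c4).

Recompute each row's even parity and compare to rp:
  r0: data parity 1, sent rp 0 → mismatch
  r1: data parity 0, sent rp 0 → ok
  r2: data parity 0, sent rp 0 → ok
  r3: data parity 1, sent rp 1 → ok
Recompute each column's even parity and compare to cp:
  c0: data parity 0, sent cp 0 → ok
  c1: data parity 0, sent cp 0 → ok
  c2: data parity 1, sent cp 0 → mismatch
  c3: data parity 0, sent cp 0 → ok
  c4: data parity 1, sent cp 1 → ok
Exactly one row (r0) and one column (c2) fail → the flipped bit is at their intersection.

row 0, column 2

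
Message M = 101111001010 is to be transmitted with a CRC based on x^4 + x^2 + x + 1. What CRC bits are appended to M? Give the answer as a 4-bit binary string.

0111

Append 4 zeros: 1011110010100000. Divide by 10111 (XOR where the leading bit is 1):
  pos 0: 10111 XOR 10111 = 00000
  pos 5: 10010 XOR 10111 = 00101
  pos 7: 10110 XOR 10111 = 00001
  pos 11: 10000 XOR 10111 = 00111
Remainder (last 4 bits) = 0111. This is the CRC / FCS.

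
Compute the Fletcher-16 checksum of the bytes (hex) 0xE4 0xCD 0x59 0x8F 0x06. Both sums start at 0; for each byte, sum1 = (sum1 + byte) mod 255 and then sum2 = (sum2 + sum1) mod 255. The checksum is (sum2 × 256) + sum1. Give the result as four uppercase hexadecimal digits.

Running sums (mod 255):
  after byte 0 (0xE4): sum1=228, sum2=228
  after byte 1 (0xCD): sum1=178, sum2=151
  after byte 2 (0x59): sum1=12, sum2=163
  after byte 3 (0x8F): sum1=155, sum2=63
  after byte 4 (0x06): sum1=161, sum2=224
Checksum = sum2·256 + sum1 = 224·256 + 161 = 57505 = 0xE0A1.

E0A1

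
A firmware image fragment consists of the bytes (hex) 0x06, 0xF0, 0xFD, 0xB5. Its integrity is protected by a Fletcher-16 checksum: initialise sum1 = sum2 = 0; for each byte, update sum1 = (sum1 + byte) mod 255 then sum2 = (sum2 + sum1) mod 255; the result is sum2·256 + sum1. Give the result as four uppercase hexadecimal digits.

Running sums (mod 255):
  after byte 0 (0x06): sum1=6, sum2=6
  after byte 1 (0xF0): sum1=246, sum2=252
  after byte 2 (0xFD): sum1=244, sum2=241
  after byte 3 (0xB5): sum1=170, sum2=156
Checksum = sum2·256 + sum1 = 156·256 + 170 = 40106 = 0x9CAA.

9CAA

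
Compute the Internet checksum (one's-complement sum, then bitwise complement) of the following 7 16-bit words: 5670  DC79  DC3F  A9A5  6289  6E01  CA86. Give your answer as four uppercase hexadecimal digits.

AC1E

One's-complement addition (fold any carry out of bit 15 back into bit 0):
  0x5670 + 0xDC79 = 0x132E9 → wrap carry → 0x32EA
  0x32EA + 0xDC3F = 0x10F29 → wrap carry → 0x0F2A
  0x0F2A + 0xA9A5 = 0x0B8CF
  0xB8CF + 0x6289 = 0x11B58 → wrap carry → 0x1B59
  0x1B59 + 0x6E01 = 0x0895A
  0x895A + 0xCA86 = 0x153E0 → wrap carry → 0x53E1
One's-complement sum = 0x53E1.
Checksum = ~0x53E1 & 0xFFFF = 0xAC1E.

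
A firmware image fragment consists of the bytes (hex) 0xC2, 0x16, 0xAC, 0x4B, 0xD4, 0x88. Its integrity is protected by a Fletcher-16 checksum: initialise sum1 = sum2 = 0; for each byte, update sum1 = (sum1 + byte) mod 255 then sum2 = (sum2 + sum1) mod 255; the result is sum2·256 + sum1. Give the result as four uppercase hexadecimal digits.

C52E

Running sums (mod 255):
  after byte 0 (0xC2): sum1=194, sum2=194
  after byte 1 (0x16): sum1=216, sum2=155
  after byte 2 (0xAC): sum1=133, sum2=33
  after byte 3 (0x4B): sum1=208, sum2=241
  after byte 4 (0xD4): sum1=165, sum2=151
  after byte 5 (0x88): sum1=46, sum2=197
Checksum = sum2·256 + sum1 = 197·256 + 46 = 50478 = 0xC52E.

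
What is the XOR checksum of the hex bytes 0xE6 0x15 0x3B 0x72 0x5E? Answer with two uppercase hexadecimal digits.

XOR the bytes together:
  start with 0xE6
  0xE6 ⊕ 0x15 = 0xF3
  0xF3 ⊕ 0x3B = 0xC8
  0xC8 ⊕ 0x72 = 0xBA
  0xBA ⊕ 0x5E = 0xE4

E4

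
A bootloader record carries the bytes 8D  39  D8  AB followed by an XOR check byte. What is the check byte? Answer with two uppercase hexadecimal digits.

XOR the bytes together:
  start with 0x8D
  0x8D ⊕ 0x39 = 0xB4
  0xB4 ⊕ 0xD8 = 0x6C
  0x6C ⊕ 0xAB = 0xC7

C7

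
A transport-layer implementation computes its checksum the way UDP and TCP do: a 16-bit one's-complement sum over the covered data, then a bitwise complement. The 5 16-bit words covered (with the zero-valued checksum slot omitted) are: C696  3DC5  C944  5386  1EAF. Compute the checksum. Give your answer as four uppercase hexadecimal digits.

One's-complement addition (fold any carry out of bit 15 back into bit 0):
  0xC696 + 0x3DC5 = 0x1045B → wrap carry → 0x045C
  0x045C + 0xC944 = 0x0CDA0
  0xCDA0 + 0x5386 = 0x12126 → wrap carry → 0x2127
  0x2127 + 0x1EAF = 0x03FD6
One's-complement sum = 0x3FD6.
Checksum = ~0x3FD6 & 0xFFFF = 0xC029.

C029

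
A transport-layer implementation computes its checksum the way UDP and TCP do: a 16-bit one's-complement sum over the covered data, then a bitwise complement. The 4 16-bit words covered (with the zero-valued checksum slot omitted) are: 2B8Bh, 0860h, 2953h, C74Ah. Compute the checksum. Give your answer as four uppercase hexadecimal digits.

One's-complement addition (fold any carry out of bit 15 back into bit 0):
  0x2B8B + 0x0860 = 0x033EB
  0x33EB + 0x2953 = 0x05D3E
  0x5D3E + 0xC74A = 0x12488 → wrap carry → 0x2489
One's-complement sum = 0x2489.
Checksum = ~0x2489 & 0xFFFF = 0xDB76.

DB76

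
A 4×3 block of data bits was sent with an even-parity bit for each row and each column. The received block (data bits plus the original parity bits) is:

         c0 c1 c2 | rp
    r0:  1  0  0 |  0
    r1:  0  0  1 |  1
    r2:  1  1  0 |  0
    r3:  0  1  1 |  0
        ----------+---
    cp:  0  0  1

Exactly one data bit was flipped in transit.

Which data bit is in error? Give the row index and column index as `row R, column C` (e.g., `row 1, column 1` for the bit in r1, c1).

Recompute each row's even parity and compare to rp:
  r0: data parity 1, sent rp 0 → mismatch
  r1: data parity 1, sent rp 1 → ok
  r2: data parity 0, sent rp 0 → ok
  r3: data parity 0, sent rp 0 → ok
Recompute each column's even parity and compare to cp:
  c0: data parity 0, sent cp 0 → ok
  c1: data parity 0, sent cp 0 → ok
  c2: data parity 0, sent cp 1 → mismatch
Exactly one row (r0) and one column (c2) fail → the flipped bit is at their intersection.

row 0, column 2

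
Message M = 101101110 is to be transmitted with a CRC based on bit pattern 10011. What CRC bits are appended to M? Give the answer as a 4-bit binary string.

Append 4 zeros: 1011011100000. Divide by 10011 (XOR where the leading bit is 1):
  pos 0: 10110 XOR 10011 = 00101
  pos 2: 10111 XOR 10011 = 00100
  pos 4: 10010 XOR 10011 = 00001
  pos 8: 10000 XOR 10011 = 00011
Remainder (last 4 bits) = 0011. This is the CRC / FCS.

0011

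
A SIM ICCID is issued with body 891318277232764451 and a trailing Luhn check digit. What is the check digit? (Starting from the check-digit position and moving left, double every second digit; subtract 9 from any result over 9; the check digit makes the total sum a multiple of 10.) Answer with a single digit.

Partial digits right→left: 1 5 4 4 6 7 2 3 2 7 7 2 8 1 3 1 9 8
Double every second digit counting from the check-digit position (so the 1st, 3rd, 5th, ... of the partial from the right).
  doubled (with −9 where >9): 2 8 3 4 4 5 7 6 9 → sum 48
  kept as-is: 5 4 7 3 7 2 1 1 8 → sum 38
Total = 48 + 38 = 86.
Check digit = (10 − (86 mod 10)) mod 10 = 4.

4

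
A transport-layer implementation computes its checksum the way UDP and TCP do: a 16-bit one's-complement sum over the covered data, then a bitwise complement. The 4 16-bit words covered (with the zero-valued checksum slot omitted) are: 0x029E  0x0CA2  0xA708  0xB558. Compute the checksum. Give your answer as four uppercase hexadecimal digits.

945E

One's-complement addition (fold any carry out of bit 15 back into bit 0):
  0x029E + 0x0CA2 = 0x00F40
  0x0F40 + 0xA708 = 0x0B648
  0xB648 + 0xB558 = 0x16BA0 → wrap carry → 0x6BA1
One's-complement sum = 0x6BA1.
Checksum = ~0x6BA1 & 0xFFFF = 0x945E.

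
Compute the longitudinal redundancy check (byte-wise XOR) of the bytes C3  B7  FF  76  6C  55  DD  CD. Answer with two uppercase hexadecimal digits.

XOR the bytes together:
  start with 0xC3
  0xC3 ⊕ 0xB7 = 0x74
  0x74 ⊕ 0xFF = 0x8B
  0x8B ⊕ 0x76 = 0xFD
  0xFD ⊕ 0x6C = 0x91
  0x91 ⊕ 0x55 = 0xC4
  0xC4 ⊕ 0xDD = 0x19
  0x19 ⊕ 0xCD = 0xD4

D4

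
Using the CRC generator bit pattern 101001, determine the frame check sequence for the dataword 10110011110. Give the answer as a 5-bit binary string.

10101

Append 5 zeros: 1011001111000000. Divide by 101001 (XOR where the leading bit is 1):
  pos 0: 101100 XOR 101001 = 000101
  pos 3: 101111 XOR 101001 = 000110
  pos 6: 110100 XOR 101001 = 011101
  pos 7: 111010 XOR 101001 = 010011
  pos 8: 100110 XOR 101001 = 001111
  pos 10: 111100 XOR 101001 = 010101
Remainder (last 5 bits) = 10101. This is the CRC / FCS.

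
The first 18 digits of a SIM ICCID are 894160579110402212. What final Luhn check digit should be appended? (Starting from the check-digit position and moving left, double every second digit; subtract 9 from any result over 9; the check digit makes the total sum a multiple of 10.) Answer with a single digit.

Partial digits right→left: 2 1 2 2 0 4 0 1 1 9 7 5 0 6 1 4 9 8
Double every second digit counting from the check-digit position (so the 1st, 3rd, 5th, ... of the partial from the right).
  doubled (with −9 where >9): 4 4 0 0 2 5 0 2 9 → sum 26
  kept as-is: 1 2 4 1 9 5 6 4 8 → sum 40
Total = 26 + 40 = 66.
Check digit = (10 − (66 mod 10)) mod 10 = 4.

4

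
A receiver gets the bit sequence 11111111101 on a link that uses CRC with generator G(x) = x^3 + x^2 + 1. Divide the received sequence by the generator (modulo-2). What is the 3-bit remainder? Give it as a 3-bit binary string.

Modulo-2 division of 11111111101 by 1101:
  pos 0: 1111 XOR 1101 = 0010
  pos 2: 1011 XOR 1101 = 0110
  pos 3: 1101 XOR 1101 = 0000
  pos 7: 1101 XOR 1101 = 0000
Remainder = 000 (zero — the frame passes the CRC check).

000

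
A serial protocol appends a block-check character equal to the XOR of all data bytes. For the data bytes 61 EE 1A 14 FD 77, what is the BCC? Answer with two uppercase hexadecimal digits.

XOR the bytes together:
  start with 0x61
  0x61 ⊕ 0xEE = 0x8F
  0x8F ⊕ 0x1A = 0x95
  0x95 ⊕ 0x14 = 0x81
  0x81 ⊕ 0xFD = 0x7C
  0x7C ⊕ 0x77 = 0x0B

0B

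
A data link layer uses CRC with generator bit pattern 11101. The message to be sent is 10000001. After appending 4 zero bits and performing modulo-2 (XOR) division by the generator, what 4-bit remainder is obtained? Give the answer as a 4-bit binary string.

0000

Append 4 zeros: 100000010000. Divide by 11101 (XOR where the leading bit is 1):
  pos 0: 10000 XOR 11101 = 01101
  pos 1: 11010 XOR 11101 = 00111
  pos 3: 11101 XOR 11101 = 00000
Remainder (last 4 bits) = 0000. This is the CRC / FCS.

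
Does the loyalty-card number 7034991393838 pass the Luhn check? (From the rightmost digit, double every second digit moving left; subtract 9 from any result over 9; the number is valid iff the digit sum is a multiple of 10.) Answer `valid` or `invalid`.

valid

From the right, keep odd positions and double even positions (subtract 9 from any doubled value over 9):
  doubled (positions 2,4,...): 6 6 6 9 8 0 → sum 35
  kept (positions 1,3,...): 8 8 9 1 9 3 7 → sum 45
Total = 80.
80 mod 10 = 0, so the number is valid.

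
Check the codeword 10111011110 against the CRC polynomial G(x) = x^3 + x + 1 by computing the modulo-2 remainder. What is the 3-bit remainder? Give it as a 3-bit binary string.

110

Modulo-2 division of 10111011110 by 1011:
  pos 0: 1011 XOR 1011 = 0000
  pos 4: 1011 XOR 1011 = 0000
Remainder = 110 (nonzero — an error is detected).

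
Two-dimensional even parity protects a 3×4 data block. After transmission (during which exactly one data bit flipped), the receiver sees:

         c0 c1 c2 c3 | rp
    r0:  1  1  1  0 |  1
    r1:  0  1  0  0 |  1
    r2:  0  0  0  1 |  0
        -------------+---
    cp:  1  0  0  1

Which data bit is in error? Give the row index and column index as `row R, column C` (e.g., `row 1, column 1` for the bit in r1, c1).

Recompute each row's even parity and compare to rp:
  r0: data parity 1, sent rp 1 → ok
  r1: data parity 1, sent rp 1 → ok
  r2: data parity 1, sent rp 0 → mismatch
Recompute each column's even parity and compare to cp:
  c0: data parity 1, sent cp 1 → ok
  c1: data parity 0, sent cp 0 → ok
  c2: data parity 1, sent cp 0 → mismatch
  c3: data parity 1, sent cp 1 → ok
Exactly one row (r2) and one column (c2) fail → the flipped bit is at their intersection.

row 2, column 2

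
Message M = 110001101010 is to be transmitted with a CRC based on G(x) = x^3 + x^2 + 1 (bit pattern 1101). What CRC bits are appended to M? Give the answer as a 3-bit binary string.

000

Append 3 zeros: 110001101010000. Divide by 1101 (XOR where the leading bit is 1):
  pos 0: 1100 XOR 1101 = 0001
  pos 3: 1011 XOR 1101 = 0110
  pos 4: 1100 XOR 1101 = 0001
  pos 7: 1101 XOR 1101 = 0000
Remainder (last 3 bits) = 000. This is the CRC / FCS.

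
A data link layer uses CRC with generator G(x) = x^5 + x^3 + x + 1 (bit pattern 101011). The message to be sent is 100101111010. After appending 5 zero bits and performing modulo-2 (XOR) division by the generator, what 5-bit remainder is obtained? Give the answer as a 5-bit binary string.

00111

Append 5 zeros: 10010111101000000. Divide by 101011 (XOR where the leading bit is 1):
  pos 0: 100101 XOR 101011 = 001110
  pos 2: 111011 XOR 101011 = 010000
  pos 3: 100001 XOR 101011 = 001010
  pos 5: 101001 XOR 101011 = 000010
  pos 9: 100000 XOR 101011 = 001011
  pos 11: 101100 XOR 101011 = 000111
Remainder (last 5 bits) = 00111. This is the CRC / FCS.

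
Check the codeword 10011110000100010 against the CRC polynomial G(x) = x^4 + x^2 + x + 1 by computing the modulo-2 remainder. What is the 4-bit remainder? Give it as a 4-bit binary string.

Modulo-2 division of 10011110000100010 by 10111:
  pos 0: 10011 XOR 10111 = 00100
  pos 2: 10011 XOR 10111 = 00100
  pos 4: 10000 XOR 10111 = 00111
  pos 6: 11100 XOR 10111 = 01011
  pos 7: 10111 XOR 10111 = 00000
Remainder = 0010 (nonzero — an error is detected).

0010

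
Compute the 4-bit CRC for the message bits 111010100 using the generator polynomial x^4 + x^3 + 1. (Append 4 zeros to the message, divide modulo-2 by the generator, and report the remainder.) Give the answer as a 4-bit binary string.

Append 4 zeros: 1110101000000. Divide by 11001 (XOR where the leading bit is 1):
  pos 0: 11101 XOR 11001 = 00100
  pos 2: 10001 XOR 11001 = 01000
  pos 3: 10000 XOR 11001 = 01001
  pos 4: 10010 XOR 11001 = 01011
  pos 5: 10110 XOR 11001 = 01111
  pos 6: 11110 XOR 11001 = 00111
  pos 8: 11100 XOR 11001 = 00101
Remainder (last 4 bits) = 0101. This is the CRC / FCS.

0101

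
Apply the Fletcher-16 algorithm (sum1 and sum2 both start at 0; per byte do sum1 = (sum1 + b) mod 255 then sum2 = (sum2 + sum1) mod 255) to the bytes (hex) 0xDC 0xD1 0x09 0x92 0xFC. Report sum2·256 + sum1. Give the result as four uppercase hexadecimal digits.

D447

Running sums (mod 255):
  after byte 0 (0xDC): sum1=220, sum2=220
  after byte 1 (0xD1): sum1=174, sum2=139
  after byte 2 (0x09): sum1=183, sum2=67
  after byte 3 (0x92): sum1=74, sum2=141
  after byte 4 (0xFC): sum1=71, sum2=212
Checksum = sum2·256 + sum1 = 212·256 + 71 = 54343 = 0xD447.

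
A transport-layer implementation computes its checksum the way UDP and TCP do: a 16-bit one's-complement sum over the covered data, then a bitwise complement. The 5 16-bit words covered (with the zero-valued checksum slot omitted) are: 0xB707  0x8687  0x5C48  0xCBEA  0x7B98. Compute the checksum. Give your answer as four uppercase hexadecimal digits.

One's-complement addition (fold any carry out of bit 15 back into bit 0):
  0xB707 + 0x8687 = 0x13D8E → wrap carry → 0x3D8F
  0x3D8F + 0x5C48 = 0x099D7
  0x99D7 + 0xCBEA = 0x165C1 → wrap carry → 0x65C2
  0x65C2 + 0x7B98 = 0x0E15A
One's-complement sum = 0xE15A.
Checksum = ~0xE15A & 0xFFFF = 0x1EA5.

1EA5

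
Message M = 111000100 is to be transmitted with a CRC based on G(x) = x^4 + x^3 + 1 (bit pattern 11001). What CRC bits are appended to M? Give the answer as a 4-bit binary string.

1011

Append 4 zeros: 1110001000000. Divide by 11001 (XOR where the leading bit is 1):
  pos 0: 11100 XOR 11001 = 00101
  pos 2: 10101 XOR 11001 = 01100
  pos 3: 11000 XOR 11001 = 00001
  pos 7: 10000 XOR 11001 = 01001
  pos 8: 10010 XOR 11001 = 01011
Remainder (last 4 bits) = 1011. This is the CRC / FCS.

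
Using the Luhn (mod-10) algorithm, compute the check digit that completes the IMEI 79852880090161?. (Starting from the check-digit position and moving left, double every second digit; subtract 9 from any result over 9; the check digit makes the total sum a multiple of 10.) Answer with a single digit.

9

Partial digits right→left: 1 6 1 0 9 0 0 8 8 2 5 8 9 7
Double every second digit counting from the check-digit position (so the 1st, 3rd, 5th, ... of the partial from the right).
  doubled (with −9 where >9): 2 2 9 0 7 1 9 → sum 30
  kept as-is: 6 0 0 8 2 8 7 → sum 31
Total = 30 + 31 = 61.
Check digit = (10 − (61 mod 10)) mod 10 = 9.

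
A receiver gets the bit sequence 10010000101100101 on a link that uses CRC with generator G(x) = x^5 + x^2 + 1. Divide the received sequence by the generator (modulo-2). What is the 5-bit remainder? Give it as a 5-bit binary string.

00000

Modulo-2 division of 10010000101100101 by 100101:
  pos 0: 100100 XOR 100101 = 000001
  pos 5: 100101 XOR 100101 = 000000
  pos 11: 100101 XOR 100101 = 000000
Remainder = 00000 (zero — the frame passes the CRC check).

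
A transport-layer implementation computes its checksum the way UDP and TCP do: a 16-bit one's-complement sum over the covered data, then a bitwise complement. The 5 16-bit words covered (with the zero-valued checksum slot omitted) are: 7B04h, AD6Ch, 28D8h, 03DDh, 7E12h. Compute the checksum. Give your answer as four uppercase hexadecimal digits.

2CC7

One's-complement addition (fold any carry out of bit 15 back into bit 0):
  0x7B04 + 0xAD6C = 0x12870 → wrap carry → 0x2871
  0x2871 + 0x28D8 = 0x05149
  0x5149 + 0x03DD = 0x05526
  0x5526 + 0x7E12 = 0x0D338
One's-complement sum = 0xD338.
Checksum = ~0xD338 & 0xFFFF = 0x2CC7.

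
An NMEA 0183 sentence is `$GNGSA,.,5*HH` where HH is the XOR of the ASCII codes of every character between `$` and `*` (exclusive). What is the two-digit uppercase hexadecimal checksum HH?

47

XOR the ASCII codes of the payload characters:
  'G' = 0x47 → acc = 0x47
  'N' = 0x4E → acc = 0x09
  'G' = 0x47 → acc = 0x4E
  'S' = 0x53 → acc = 0x1D
  'A' = 0x41 → acc = 0x5C
  ',' = 0x2C → acc = 0x70
  '.' = 0x2E → acc = 0x5E
  ',' = 0x2C → acc = 0x72
  '5' = 0x35 → acc = 0x47
Checksum = 0x47.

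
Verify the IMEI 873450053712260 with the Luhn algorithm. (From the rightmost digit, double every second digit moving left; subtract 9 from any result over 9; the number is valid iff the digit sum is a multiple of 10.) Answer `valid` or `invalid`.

From the right, keep odd positions and double even positions (subtract 9 from any doubled value over 9):
  doubled (positions 2,4,...): 3 4 5 1 0 8 5 → sum 26
  kept (positions 1,3,...): 0 2 1 3 0 5 3 8 → sum 22
Total = 48.
48 mod 10 = 8, so the number is invalid.

invalid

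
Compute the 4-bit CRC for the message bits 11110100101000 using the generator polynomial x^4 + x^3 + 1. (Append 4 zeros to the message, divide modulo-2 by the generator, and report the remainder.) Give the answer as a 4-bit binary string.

Append 4 zeros: 111101001010000000. Divide by 11001 (XOR where the leading bit is 1):
  pos 0: 11110 XOR 11001 = 00111
  pos 2: 11110 XOR 11001 = 00111
  pos 4: 11101 XOR 11001 = 00100
  pos 6: 10001 XOR 11001 = 01000
  pos 7: 10000 XOR 11001 = 01001
  pos 8: 10010 XOR 11001 = 01011
  pos 9: 10110 XOR 11001 = 01111
  pos 10: 11110 XOR 11001 = 00111
  pos 12: 11100 XOR 11001 = 00101
Remainder (last 4 bits) = 1010. This is the CRC / FCS.

1010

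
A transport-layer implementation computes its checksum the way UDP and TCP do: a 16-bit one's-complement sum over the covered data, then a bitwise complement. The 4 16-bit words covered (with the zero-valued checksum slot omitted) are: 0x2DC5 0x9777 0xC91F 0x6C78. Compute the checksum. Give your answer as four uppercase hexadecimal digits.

One's-complement addition (fold any carry out of bit 15 back into bit 0):
  0x2DC5 + 0x9777 = 0x0C53C
  0xC53C + 0xC91F = 0x18E5B → wrap carry → 0x8E5C
  0x8E5C + 0x6C78 = 0x0FAD4
One's-complement sum = 0xFAD4.
Checksum = ~0xFAD4 & 0xFFFF = 0x052B.

052B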